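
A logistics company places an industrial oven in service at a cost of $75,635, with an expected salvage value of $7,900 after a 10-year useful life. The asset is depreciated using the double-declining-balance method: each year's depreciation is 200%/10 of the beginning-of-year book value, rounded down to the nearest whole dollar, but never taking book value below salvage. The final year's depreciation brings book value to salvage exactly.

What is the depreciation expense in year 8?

$3,172

Depreciable base = $75,635 − $7,900 = $67,735.
Year 1: ⌊$75,635 × 200%/10⌋ = $15,127. Book value $60,508.
Year 2: ⌊$60,508 × 200%/10⌋ = $12,101. Book value $48,407.
Year 3: ⌊$48,407 × 200%/10⌋ = $9,681. Book value $38,726.
Year 4: ⌊$38,726 × 200%/10⌋ = $7,745. Book value $30,981.
Year 5: ⌊$30,981 × 200%/10⌋ = $6,196. Book value $24,785.
Year 6: ⌊$24,785 × 200%/10⌋ = $4,957. Book value $19,828.
Year 7: ⌊$19,828 × 200%/10⌋ = $3,965. Book value $15,863.
Year 8: ⌊$15,863 × 200%/10⌋ = $3,172. Book value $12,691.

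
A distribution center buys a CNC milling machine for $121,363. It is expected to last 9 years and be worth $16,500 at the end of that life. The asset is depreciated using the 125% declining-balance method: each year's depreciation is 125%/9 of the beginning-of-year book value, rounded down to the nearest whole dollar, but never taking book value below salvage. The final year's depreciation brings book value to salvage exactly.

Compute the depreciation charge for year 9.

$20,193

Depreciable base = $121,363 − $16,500 = $104,863.
Year 1: ⌊$121,363 × 125%/9⌋ = $16,855. Book value $104,508.
Year 2: ⌊$104,508 × 125%/9⌋ = $14,515. Book value $89,993.
Year 3: ⌊$89,993 × 125%/9⌋ = $12,499. Book value $77,494.
Year 4: ⌊$77,494 × 125%/9⌋ = $10,763. Book value $66,731.
Year 5: ⌊$66,731 × 125%/9⌋ = $9,268. Book value $57,463.
Year 6: ⌊$57,463 × 125%/9⌋ = $7,980. Book value $49,483.
Year 7: ⌊$49,483 × 125%/9⌋ = $6,872. Book value $42,611.
Year 8: ⌊$42,611 × 125%/9⌋ = $5,918. Book value $36,693.
Year 9 (final): $36,693 − $16,500 = $20,193. Book value $16,500.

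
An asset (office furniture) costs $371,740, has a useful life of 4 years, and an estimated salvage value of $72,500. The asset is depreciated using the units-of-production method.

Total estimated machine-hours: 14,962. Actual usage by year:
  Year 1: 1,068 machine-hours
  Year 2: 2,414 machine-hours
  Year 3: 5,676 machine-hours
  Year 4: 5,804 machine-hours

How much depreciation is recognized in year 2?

Depreciable base = $371,740 − $72,500 = $299,240.
Rate = $299,240 / 14,962 machine-hours = $20 per machine-hour.
Year 1: 1,068 × $20 = $21,360. Book value $350,380.
Year 2: 2,414 × $20 = $48,280. Book value $302,100.

$48,280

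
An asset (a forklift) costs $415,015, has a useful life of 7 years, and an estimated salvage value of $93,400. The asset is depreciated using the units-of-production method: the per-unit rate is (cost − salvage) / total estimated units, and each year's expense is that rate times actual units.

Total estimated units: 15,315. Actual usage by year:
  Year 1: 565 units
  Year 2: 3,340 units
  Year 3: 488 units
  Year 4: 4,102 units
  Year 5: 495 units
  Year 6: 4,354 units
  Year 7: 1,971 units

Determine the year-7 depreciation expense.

$41,391

Depreciable base = $415,015 − $93,400 = $321,615.
Rate = $321,615 / 15,315 units = $21 per unit.
Year 1: 565 × $21 = $11,865. Book value $403,150.
Year 2: 3,340 × $21 = $70,140. Book value $333,010.
Year 3: 488 × $21 = $10,248. Book value $322,762.
Year 4: 4,102 × $21 = $86,142. Book value $236,620.
Year 5: 495 × $21 = $10,395. Book value $226,225.
Year 6: 4,354 × $21 = $91,434. Book value $134,791.
Year 7: 1,971 × $21 = $41,391. Book value $93,400.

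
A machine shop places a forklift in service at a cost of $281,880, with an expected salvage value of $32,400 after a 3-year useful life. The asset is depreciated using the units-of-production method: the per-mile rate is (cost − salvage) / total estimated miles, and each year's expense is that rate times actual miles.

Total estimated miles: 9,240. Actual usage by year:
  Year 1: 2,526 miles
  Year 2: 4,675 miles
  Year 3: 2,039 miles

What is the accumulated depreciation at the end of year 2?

$194,427

Depreciable base = $281,880 − $32,400 = $249,480.
Rate = $249,480 / 9,240 miles = $27 per mile.
Year 1: 2,526 × $27 = $68,202. Book value $213,678.
Year 2: 4,675 × $27 = $126,225. Book value $87,453.
Accumulated through year 2 = $281,880 − $87,453 = $194,427.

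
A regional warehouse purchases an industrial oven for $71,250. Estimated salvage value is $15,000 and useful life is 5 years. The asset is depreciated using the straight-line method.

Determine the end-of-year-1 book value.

Depreciable base = $71,250 − $15,000 = $56,250.
Annual expense = $56,250 / 5 = $11,250.
End of year 1: book value $60,000.

$60,000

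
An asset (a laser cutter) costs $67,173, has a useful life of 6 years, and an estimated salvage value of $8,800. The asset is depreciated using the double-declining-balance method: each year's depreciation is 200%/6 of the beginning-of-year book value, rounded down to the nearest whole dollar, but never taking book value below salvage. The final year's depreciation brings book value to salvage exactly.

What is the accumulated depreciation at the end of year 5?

$58,326

Depreciable base = $67,173 − $8,800 = $58,373.
Year 1: ⌊$67,173 × 200%/6⌋ = $22,391. Book value $44,782.
Year 2: ⌊$44,782 × 200%/6⌋ = $14,927. Book value $29,855.
Year 3: ⌊$29,855 × 200%/6⌋ = $9,951. Book value $19,904.
Year 4: ⌊$19,904 × 200%/6⌋ = $6,634. Book value $13,270.
Year 5: ⌊$13,270 × 200%/6⌋ = $4,423. Book value $8,847.
Accumulated through year 5 = $67,173 − $8,847 = $58,326.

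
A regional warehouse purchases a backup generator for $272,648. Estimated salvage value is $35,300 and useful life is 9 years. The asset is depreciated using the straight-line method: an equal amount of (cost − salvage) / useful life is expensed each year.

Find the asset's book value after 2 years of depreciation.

Depreciable base = $272,648 − $35,300 = $237,348.
Annual expense = $237,348 / 9 = $26,372.
End of year 1: book value $246,276.
End of year 2: book value $219,904.

$219,904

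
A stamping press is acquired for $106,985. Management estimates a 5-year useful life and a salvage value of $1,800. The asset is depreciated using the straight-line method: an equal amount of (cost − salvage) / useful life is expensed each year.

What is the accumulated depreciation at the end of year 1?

$21,037

Depreciable base = $106,985 − $1,800 = $105,185.
Annual expense = $105,185 / 5 = $21,037.
End of year 1: book value $85,948.
Accumulated through year 1 = $106,985 − $85,948 = $21,037.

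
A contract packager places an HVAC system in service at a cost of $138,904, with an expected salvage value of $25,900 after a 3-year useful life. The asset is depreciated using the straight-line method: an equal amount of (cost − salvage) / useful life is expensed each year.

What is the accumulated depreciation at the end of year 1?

Depreciable base = $138,904 − $25,900 = $113,004.
Annual expense = $113,004 / 3 = $37,668.
End of year 1: book value $101,236.
Accumulated through year 1 = $138,904 − $101,236 = $37,668.

$37,668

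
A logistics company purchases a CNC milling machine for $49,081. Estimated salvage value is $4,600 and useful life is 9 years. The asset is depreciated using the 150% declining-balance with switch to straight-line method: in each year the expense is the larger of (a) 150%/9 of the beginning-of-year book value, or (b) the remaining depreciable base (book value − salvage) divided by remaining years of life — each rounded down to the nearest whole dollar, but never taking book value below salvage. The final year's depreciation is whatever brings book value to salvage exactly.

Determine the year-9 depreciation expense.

Depreciable base = $49,081 − $4,600 = $44,481.
Year 1: DB = ⌊$49,081 × 150%/9⌋ = $8,180; SL = ⌊$44,481/9⌋ = $4,942 → take DB $8,180. Book value $40,901.
Year 2: DB = ⌊$40,901 × 150%/9⌋ = $6,816; SL = ⌊$36,301/8⌋ = $4,537 → take DB $6,816. Book value $34,085.
Year 3: DB = ⌊$34,085 × 150%/9⌋ = $5,680; SL = ⌊$29,485/7⌋ = $4,212 → take DB $5,680. Book value $28,405.
Year 4: DB = ⌊$28,405 × 150%/9⌋ = $4,734; SL = ⌊$23,805/6⌋ = $3,967 → take DB $4,734. Book value $23,671.
Year 5: DB = ⌊$23,671 × 150%/9⌋ = $3,945; SL = ⌊$19,071/5⌋ = $3,814 → take DB $3,945. Book value $19,726.
Year 6: DB = ⌊$19,726 × 150%/9⌋ = $3,287; SL = ⌊$15,126/4⌋ = $3,781 → take SL $3,781. Book value $15,945.
Year 7: DB = ⌊$15,945 × 150%/9⌋ = $2,657; SL = ⌊$11,345/3⌋ = $3,781 → take SL $3,781. Book value $12,164.
Year 8: DB = ⌊$12,164 × 150%/9⌋ = $2,027; SL = ⌊$7,564/2⌋ = $3,782 → take SL $3,782. Book value $8,382.
Year 9 (final): $8,382 − $4,600 = $3,782. Book value $4,600.

$3,782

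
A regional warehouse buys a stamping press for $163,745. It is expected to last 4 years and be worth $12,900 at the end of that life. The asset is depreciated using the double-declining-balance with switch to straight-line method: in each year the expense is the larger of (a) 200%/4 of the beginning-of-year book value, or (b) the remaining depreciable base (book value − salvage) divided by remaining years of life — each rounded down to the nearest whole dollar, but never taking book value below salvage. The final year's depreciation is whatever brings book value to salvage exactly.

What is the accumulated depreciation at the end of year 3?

Depreciable base = $163,745 − $12,900 = $150,845.
Year 1: DB = ⌊$163,745 × 200%/4⌋ = $81,872; SL = ⌊$150,845/4⌋ = $37,711 → take DB $81,872. Book value $81,873.
Year 2: DB = ⌊$81,873 × 200%/4⌋ = $40,936; SL = ⌊$68,973/3⌋ = $22,991 → take DB $40,936. Book value $40,937.
Year 3: DB = ⌊$40,937 × 200%/4⌋ = $20,468; SL = ⌊$28,037/2⌋ = $14,018 → take DB $20,468. Book value $20,469.
Accumulated through year 3 = $163,745 − $20,469 = $143,276.

$143,276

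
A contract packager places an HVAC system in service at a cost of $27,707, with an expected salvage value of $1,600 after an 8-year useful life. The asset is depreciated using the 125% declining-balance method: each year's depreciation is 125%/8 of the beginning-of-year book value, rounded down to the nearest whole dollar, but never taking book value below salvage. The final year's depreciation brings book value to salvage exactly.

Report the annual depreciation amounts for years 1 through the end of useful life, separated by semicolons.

Depreciable base = $27,707 − $1,600 = $26,107.
Year 1: ⌊$27,707 × 125%/8⌋ = $4,329. Book value $23,378.
Year 2: ⌊$23,378 × 125%/8⌋ = $3,652. Book value $19,726.
Year 3: ⌊$19,726 × 125%/8⌋ = $3,082. Book value $16,644.
Year 4: ⌊$16,644 × 125%/8⌋ = $2,600. Book value $14,044.
Year 5: ⌊$14,044 × 125%/8⌋ = $2,194. Book value $11,850.
Year 6: ⌊$11,850 × 125%/8⌋ = $1,851. Book value $9,999.
Year 7: ⌊$9,999 × 125%/8⌋ = $1,562. Book value $8,437.
Year 8 (final): $8,437 − $1,600 = $6,837. Book value $1,600.

$4,329; $3,652; $3,082; $2,600; $2,194; $1,851; $1,562; $6,837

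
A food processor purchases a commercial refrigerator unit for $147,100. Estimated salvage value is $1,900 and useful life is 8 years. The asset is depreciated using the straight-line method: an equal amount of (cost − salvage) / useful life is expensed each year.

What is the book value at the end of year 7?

Depreciable base = $147,100 − $1,900 = $145,200.
Annual expense = $145,200 / 8 = $18,150.
End of year 1: book value $128,950.
End of year 2: book value $110,800.
End of year 3: book value $92,650.
End of year 4: book value $74,500.
End of year 5: book value $56,350.
End of year 6: book value $38,200.
End of year 7: book value $20,050.

$20,050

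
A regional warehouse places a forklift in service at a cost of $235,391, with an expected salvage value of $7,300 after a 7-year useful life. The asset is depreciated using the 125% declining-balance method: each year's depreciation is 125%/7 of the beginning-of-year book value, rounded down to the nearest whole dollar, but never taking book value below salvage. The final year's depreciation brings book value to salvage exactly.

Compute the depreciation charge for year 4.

$23,297

Depreciable base = $235,391 − $7,300 = $228,091.
Year 1: ⌊$235,391 × 125%/7⌋ = $42,034. Book value $193,357.
Year 2: ⌊$193,357 × 125%/7⌋ = $34,528. Book value $158,829.
Year 3: ⌊$158,829 × 125%/7⌋ = $28,362. Book value $130,467.
Year 4: ⌊$130,467 × 125%/7⌋ = $23,297. Book value $107,170.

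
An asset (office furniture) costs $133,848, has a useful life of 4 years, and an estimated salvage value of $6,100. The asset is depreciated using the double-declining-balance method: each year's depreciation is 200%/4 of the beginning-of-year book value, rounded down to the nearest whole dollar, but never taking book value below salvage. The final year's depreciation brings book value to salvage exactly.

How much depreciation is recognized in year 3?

$16,731

Depreciable base = $133,848 − $6,100 = $127,748.
Year 1: ⌊$133,848 × 200%/4⌋ = $66,924. Book value $66,924.
Year 2: ⌊$66,924 × 200%/4⌋ = $33,462. Book value $33,462.
Year 3: ⌊$33,462 × 200%/4⌋ = $16,731. Book value $16,731.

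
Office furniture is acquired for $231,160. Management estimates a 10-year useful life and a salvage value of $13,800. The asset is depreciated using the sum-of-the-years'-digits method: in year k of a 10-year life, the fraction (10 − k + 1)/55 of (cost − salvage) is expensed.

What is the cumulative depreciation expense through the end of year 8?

$205,504

Depreciable base = $231,160 − $13,800 = $217,360.
Sum of the years' digits = 10+9+8+7+6+5+4+3+2+1 = 55.
Year 1: $217,360 × 10/55 = $39,520. Book value $191,640.
Year 2: $217,360 × 9/55 = $35,568. Book value $156,072.
Year 3: $217,360 × 8/55 = $31,616. Book value $124,456.
Year 4: $217,360 × 7/55 = $27,664. Book value $96,792.
Year 5: $217,360 × 6/55 = $23,712. Book value $73,080.
Year 6: $217,360 × 5/55 = $19,760. Book value $53,320.
Year 7: $217,360 × 4/55 = $15,808. Book value $37,512.
Year 8: $217,360 × 3/55 = $11,856. Book value $25,656.
Accumulated through year 8 = $231,160 − $25,656 = $205,504.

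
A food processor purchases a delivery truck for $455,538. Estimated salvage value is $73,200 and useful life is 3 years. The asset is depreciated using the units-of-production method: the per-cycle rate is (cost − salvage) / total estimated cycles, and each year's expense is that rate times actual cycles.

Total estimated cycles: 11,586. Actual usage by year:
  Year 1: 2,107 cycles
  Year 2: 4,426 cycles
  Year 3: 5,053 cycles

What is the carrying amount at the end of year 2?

$239,949

Depreciable base = $455,538 − $73,200 = $382,338.
Rate = $382,338 / 11,586 cycles = $33 per cycle.
Year 1: 2,107 × $33 = $69,531. Book value $386,007.
Year 2: 4,426 × $33 = $146,058. Book value $239,949.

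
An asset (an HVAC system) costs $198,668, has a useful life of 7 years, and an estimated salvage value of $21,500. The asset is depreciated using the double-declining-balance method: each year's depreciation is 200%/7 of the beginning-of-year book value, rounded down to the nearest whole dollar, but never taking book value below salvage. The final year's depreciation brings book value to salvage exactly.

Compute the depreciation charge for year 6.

Depreciable base = $198,668 − $21,500 = $177,168.
Year 1: ⌊$198,668 × 200%/7⌋ = $56,762. Book value $141,906.
Year 2: ⌊$141,906 × 200%/7⌋ = $40,544. Book value $101,362.
Year 3: ⌊$101,362 × 200%/7⌋ = $28,960. Book value $72,402.
Year 4: ⌊$72,402 × 200%/7⌋ = $20,686. Book value $51,716.
Year 5: ⌊$51,716 × 200%/7⌋ = $14,776. Book value $36,940.
Year 6: ⌊$36,940 × 200%/7⌋ = $10,554. Book value $26,386.

$10,554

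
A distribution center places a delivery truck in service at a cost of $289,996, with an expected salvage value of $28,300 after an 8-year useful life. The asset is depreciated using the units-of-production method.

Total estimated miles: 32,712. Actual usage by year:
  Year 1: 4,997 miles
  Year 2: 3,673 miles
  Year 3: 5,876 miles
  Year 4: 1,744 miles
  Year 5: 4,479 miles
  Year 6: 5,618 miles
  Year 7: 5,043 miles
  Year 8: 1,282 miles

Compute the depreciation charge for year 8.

Depreciable base = $289,996 − $28,300 = $261,696.
Rate = $261,696 / 32,712 miles = $8 per mile.
Year 1: 4,997 × $8 = $39,976. Book value $250,020.
Year 2: 3,673 × $8 = $29,384. Book value $220,636.
Year 3: 5,876 × $8 = $47,008. Book value $173,628.
Year 4: 1,744 × $8 = $13,952. Book value $159,676.
Year 5: 4,479 × $8 = $35,832. Book value $123,844.
Year 6: 5,618 × $8 = $44,944. Book value $78,900.
Year 7: 5,043 × $8 = $40,344. Book value $38,556.
Year 8: 1,282 × $8 = $10,256. Book value $28,300.

$10,256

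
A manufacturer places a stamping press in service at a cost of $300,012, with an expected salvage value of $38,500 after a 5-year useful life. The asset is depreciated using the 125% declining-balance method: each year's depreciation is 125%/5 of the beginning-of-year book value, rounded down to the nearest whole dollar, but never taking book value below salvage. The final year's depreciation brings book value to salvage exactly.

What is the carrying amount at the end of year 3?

$126,568

Depreciable base = $300,012 − $38,500 = $261,512.
Year 1: ⌊$300,012 × 125%/5⌋ = $75,003. Book value $225,009.
Year 2: ⌊$225,009 × 125%/5⌋ = $56,252. Book value $168,757.
Year 3: ⌊$168,757 × 125%/5⌋ = $42,189. Book value $126,568.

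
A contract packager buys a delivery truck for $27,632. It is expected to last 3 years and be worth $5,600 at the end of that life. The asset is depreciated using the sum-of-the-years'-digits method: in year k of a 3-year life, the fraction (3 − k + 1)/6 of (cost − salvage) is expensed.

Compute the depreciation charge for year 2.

Depreciable base = $27,632 − $5,600 = $22,032.
Sum of the years' digits = 3+2+1 = 6.
Year 1: $22,032 × 3/6 = $11,016. Book value $16,616.
Year 2: $22,032 × 2/6 = $7,344. Book value $9,272.

$7,344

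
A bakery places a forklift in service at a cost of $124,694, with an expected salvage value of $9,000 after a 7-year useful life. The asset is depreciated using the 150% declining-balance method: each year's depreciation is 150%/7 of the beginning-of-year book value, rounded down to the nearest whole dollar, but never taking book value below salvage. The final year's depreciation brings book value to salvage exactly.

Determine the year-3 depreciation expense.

Depreciable base = $124,694 − $9,000 = $115,694.
Year 1: ⌊$124,694 × 150%/7⌋ = $26,720. Book value $97,974.
Year 2: ⌊$97,974 × 150%/7⌋ = $20,994. Book value $76,980.
Year 3: ⌊$76,980 × 150%/7⌋ = $16,495. Book value $60,485.

$16,495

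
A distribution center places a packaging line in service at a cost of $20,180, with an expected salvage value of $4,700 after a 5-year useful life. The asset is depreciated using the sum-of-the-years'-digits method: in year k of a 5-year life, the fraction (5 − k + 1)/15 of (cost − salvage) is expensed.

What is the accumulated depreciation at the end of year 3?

Depreciable base = $20,180 − $4,700 = $15,480.
Sum of the years' digits = 5+4+3+2+1 = 15.
Year 1: $15,480 × 5/15 = $5,160. Book value $15,020.
Year 2: $15,480 × 4/15 = $4,128. Book value $10,892.
Year 3: $15,480 × 3/15 = $3,096. Book value $7,796.
Accumulated through year 3 = $20,180 − $7,796 = $12,384.

$12,384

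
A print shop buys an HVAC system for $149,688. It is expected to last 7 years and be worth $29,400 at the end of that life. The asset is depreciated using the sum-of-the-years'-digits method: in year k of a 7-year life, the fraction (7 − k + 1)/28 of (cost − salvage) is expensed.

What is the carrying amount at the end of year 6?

Depreciable base = $149,688 − $29,400 = $120,288.
Sum of the years' digits = 7+6+5+4+3+2+1 = 28.
Year 1: $120,288 × 7/28 = $30,072. Book value $119,616.
Year 2: $120,288 × 6/28 = $25,776. Book value $93,840.
Year 3: $120,288 × 5/28 = $21,480. Book value $72,360.
Year 4: $120,288 × 4/28 = $17,184. Book value $55,176.
Year 5: $120,288 × 3/28 = $12,888. Book value $42,288.
Year 6: $120,288 × 2/28 = $8,592. Book value $33,696.

$33,696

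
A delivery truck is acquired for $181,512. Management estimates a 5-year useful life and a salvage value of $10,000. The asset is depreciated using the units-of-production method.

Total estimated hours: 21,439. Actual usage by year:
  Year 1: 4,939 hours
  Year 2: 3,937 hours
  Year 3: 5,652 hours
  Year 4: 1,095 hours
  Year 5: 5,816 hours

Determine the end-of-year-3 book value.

$65,288

Depreciable base = $181,512 − $10,000 = $171,512.
Rate = $171,512 / 21,439 hours = $8 per hour.
Year 1: 4,939 × $8 = $39,512. Book value $142,000.
Year 2: 3,937 × $8 = $31,496. Book value $110,504.
Year 3: 5,652 × $8 = $45,216. Book value $65,288.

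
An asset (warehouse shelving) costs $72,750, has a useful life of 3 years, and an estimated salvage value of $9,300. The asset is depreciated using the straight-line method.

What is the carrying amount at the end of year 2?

$30,450

Depreciable base = $72,750 − $9,300 = $63,450.
Annual expense = $63,450 / 3 = $21,150.
End of year 1: book value $51,600.
End of year 2: book value $30,450.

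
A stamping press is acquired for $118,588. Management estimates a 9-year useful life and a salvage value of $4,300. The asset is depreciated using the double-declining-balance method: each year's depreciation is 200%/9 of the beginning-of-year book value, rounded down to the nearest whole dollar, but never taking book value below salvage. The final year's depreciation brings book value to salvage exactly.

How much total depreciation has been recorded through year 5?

Depreciable base = $118,588 − $4,300 = $114,288.
Year 1: ⌊$118,588 × 200%/9⌋ = $26,352. Book value $92,236.
Year 2: ⌊$92,236 × 200%/9⌋ = $20,496. Book value $71,740.
Year 3: ⌊$71,740 × 200%/9⌋ = $15,942. Book value $55,798.
Year 4: ⌊$55,798 × 200%/9⌋ = $12,399. Book value $43,399.
Year 5: ⌊$43,399 × 200%/9⌋ = $9,644. Book value $33,755.
Accumulated through year 5 = $118,588 − $33,755 = $84,833.

$84,833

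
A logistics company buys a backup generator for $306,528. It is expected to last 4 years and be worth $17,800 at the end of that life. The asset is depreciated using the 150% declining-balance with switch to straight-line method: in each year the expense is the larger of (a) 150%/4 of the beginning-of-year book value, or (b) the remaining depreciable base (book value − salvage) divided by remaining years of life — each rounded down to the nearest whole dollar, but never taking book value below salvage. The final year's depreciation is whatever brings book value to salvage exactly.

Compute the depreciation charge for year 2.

$71,842

Depreciable base = $306,528 − $17,800 = $288,728.
Year 1: DB = ⌊$306,528 × 150%/4⌋ = $114,948; SL = ⌊$288,728/4⌋ = $72,182 → take DB $114,948. Book value $191,580.
Year 2: DB = ⌊$191,580 × 150%/4⌋ = $71,842; SL = ⌊$173,780/3⌋ = $57,926 → take DB $71,842. Book value $119,738.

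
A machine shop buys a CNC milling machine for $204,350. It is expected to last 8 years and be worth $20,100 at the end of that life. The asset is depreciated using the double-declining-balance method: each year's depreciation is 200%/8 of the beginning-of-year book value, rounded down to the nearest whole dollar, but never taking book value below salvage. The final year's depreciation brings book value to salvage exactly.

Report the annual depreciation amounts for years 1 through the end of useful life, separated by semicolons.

Depreciable base = $204,350 − $20,100 = $184,250.
Year 1: ⌊$204,350 × 200%/8⌋ = $51,087. Book value $153,263.
Year 2: ⌊$153,263 × 200%/8⌋ = $38,315. Book value $114,948.
Year 3: ⌊$114,948 × 200%/8⌋ = $28,737. Book value $86,211.
Year 4: ⌊$86,211 × 200%/8⌋ = $21,552. Book value $64,659.
Year 5: ⌊$64,659 × 200%/8⌋ = $16,164. Book value $48,495.
Year 6: ⌊$48,495 × 200%/8⌋ = $12,123. Book value $36,372.
Year 7: ⌊$36,372 × 200%/8⌋ = $9,093. Book value $27,279.
Year 8 (final): $27,279 − $20,100 = $7,179. Book value $20,100.

$51,087; $38,315; $28,737; $21,552; $16,164; $12,123; $9,093; $7,179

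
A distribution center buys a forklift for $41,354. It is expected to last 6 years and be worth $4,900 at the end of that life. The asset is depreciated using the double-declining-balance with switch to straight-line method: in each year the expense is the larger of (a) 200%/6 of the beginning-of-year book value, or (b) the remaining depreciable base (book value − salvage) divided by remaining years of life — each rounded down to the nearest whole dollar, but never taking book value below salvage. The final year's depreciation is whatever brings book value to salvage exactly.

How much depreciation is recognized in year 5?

$2,723

Depreciable base = $41,354 − $4,900 = $36,454.
Year 1: DB = ⌊$41,354 × 200%/6⌋ = $13,784; SL = ⌊$36,454/6⌋ = $6,075 → take DB $13,784. Book value $27,570.
Year 2: DB = ⌊$27,570 × 200%/6⌋ = $9,190; SL = ⌊$22,670/5⌋ = $4,534 → take DB $9,190. Book value $18,380.
Year 3: DB = ⌊$18,380 × 200%/6⌋ = $6,126; SL = ⌊$13,480/4⌋ = $3,370 → take DB $6,126. Book value $12,254.
Year 4: DB = ⌊$12,254 × 200%/6⌋ = $4,084; SL = ⌊$7,354/3⌋ = $2,451 → take DB $4,084. Book value $8,170.
Year 5: DB = ⌊$8,170 × 200%/6⌋ = $2,723; SL = ⌊$3,270/2⌋ = $1,635 → take DB $2,723. Book value $5,447.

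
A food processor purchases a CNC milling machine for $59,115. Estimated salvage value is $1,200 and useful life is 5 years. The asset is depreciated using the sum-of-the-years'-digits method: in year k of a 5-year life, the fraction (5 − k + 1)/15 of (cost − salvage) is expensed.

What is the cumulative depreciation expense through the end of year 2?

Depreciable base = $59,115 − $1,200 = $57,915.
Sum of the years' digits = 5+4+3+2+1 = 15.
Year 1: $57,915 × 5/15 = $19,305. Book value $39,810.
Year 2: $57,915 × 4/15 = $15,444. Book value $24,366.
Accumulated through year 2 = $59,115 − $24,366 = $34,749.

$34,749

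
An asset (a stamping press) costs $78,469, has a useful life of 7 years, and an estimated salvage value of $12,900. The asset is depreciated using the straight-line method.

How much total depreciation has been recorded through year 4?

Depreciable base = $78,469 − $12,900 = $65,569.
Annual expense = $65,569 / 7 = $9,367.
End of year 1: book value $69,102.
End of year 2: book value $59,735.
End of year 3: book value $50,368.
End of year 4: book value $41,001.
Accumulated through year 4 = $78,469 − $41,001 = $37,468.

$37,468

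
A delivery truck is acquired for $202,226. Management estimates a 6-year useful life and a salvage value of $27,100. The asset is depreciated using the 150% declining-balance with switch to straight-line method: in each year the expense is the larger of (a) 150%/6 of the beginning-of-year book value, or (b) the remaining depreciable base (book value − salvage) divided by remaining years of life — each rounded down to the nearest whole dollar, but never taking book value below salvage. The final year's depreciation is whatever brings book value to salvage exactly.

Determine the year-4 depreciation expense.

Depreciable base = $202,226 − $27,100 = $175,126.
Year 1: DB = ⌊$202,226 × 150%/6⌋ = $50,556; SL = ⌊$175,126/6⌋ = $29,187 → take DB $50,556. Book value $151,670.
Year 2: DB = ⌊$151,670 × 150%/6⌋ = $37,917; SL = ⌊$124,570/5⌋ = $24,914 → take DB $37,917. Book value $113,753.
Year 3: DB = ⌊$113,753 × 150%/6⌋ = $28,438; SL = ⌊$86,653/4⌋ = $21,663 → take DB $28,438. Book value $85,315.
Year 4: DB = ⌊$85,315 × 150%/6⌋ = $21,328; SL = ⌊$58,215/3⌋ = $19,405 → take DB $21,328. Book value $63,987.

$21,328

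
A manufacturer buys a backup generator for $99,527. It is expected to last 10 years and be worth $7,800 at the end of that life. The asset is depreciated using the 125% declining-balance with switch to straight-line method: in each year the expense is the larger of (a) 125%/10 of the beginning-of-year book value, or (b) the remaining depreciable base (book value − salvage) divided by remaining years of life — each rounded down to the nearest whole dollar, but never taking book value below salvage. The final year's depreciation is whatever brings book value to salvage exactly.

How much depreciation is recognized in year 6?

Depreciable base = $99,527 − $7,800 = $91,727.
Year 1: DB = ⌊$99,527 × 125%/10⌋ = $12,440; SL = ⌊$91,727/10⌋ = $9,172 → take DB $12,440. Book value $87,087.
Year 2: DB = ⌊$87,087 × 125%/10⌋ = $10,885; SL = ⌊$79,287/9⌋ = $8,809 → take DB $10,885. Book value $76,202.
Year 3: DB = ⌊$76,202 × 125%/10⌋ = $9,525; SL = ⌊$68,402/8⌋ = $8,550 → take DB $9,525. Book value $66,677.
Year 4: DB = ⌊$66,677 × 125%/10⌋ = $8,334; SL = ⌊$58,877/7⌋ = $8,411 → take SL $8,411. Book value $58,266.
Year 5: DB = ⌊$58,266 × 125%/10⌋ = $7,283; SL = ⌊$50,466/6⌋ = $8,411 → take SL $8,411. Book value $49,855.
Year 6: DB = ⌊$49,855 × 125%/10⌋ = $6,231; SL = ⌊$42,055/5⌋ = $8,411 → take SL $8,411. Book value $41,444.

$8,411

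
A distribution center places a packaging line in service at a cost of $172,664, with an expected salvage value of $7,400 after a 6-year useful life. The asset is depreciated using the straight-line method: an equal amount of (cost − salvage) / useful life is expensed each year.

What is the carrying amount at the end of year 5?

$34,944

Depreciable base = $172,664 − $7,400 = $165,264.
Annual expense = $165,264 / 6 = $27,544.
End of year 1: book value $145,120.
End of year 2: book value $117,576.
End of year 3: book value $90,032.
End of year 4: book value $62,488.
End of year 5: book value $34,944.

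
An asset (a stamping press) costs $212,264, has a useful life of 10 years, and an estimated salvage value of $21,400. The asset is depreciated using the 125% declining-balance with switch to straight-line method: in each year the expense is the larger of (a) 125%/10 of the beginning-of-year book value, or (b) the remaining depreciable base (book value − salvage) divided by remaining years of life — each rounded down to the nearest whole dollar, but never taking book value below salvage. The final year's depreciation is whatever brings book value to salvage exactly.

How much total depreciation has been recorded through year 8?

$156,522

Depreciable base = $212,264 − $21,400 = $190,864.
Year 1: DB = ⌊$212,264 × 125%/10⌋ = $26,533; SL = ⌊$190,864/10⌋ = $19,086 → take DB $26,533. Book value $185,731.
Year 2: DB = ⌊$185,731 × 125%/10⌋ = $23,216; SL = ⌊$164,331/9⌋ = $18,259 → take DB $23,216. Book value $162,515.
Year 3: DB = ⌊$162,515 × 125%/10⌋ = $20,314; SL = ⌊$141,115/8⌋ = $17,639 → take DB $20,314. Book value $142,201.
Year 4: DB = ⌊$142,201 × 125%/10⌋ = $17,775; SL = ⌊$120,801/7⌋ = $17,257 → take DB $17,775. Book value $124,426.
Year 5: DB = ⌊$124,426 × 125%/10⌋ = $15,553; SL = ⌊$103,026/6⌋ = $17,171 → take SL $17,171. Book value $107,255.
Year 6: DB = ⌊$107,255 × 125%/10⌋ = $13,406; SL = ⌊$85,855/5⌋ = $17,171 → take SL $17,171. Book value $90,084.
Year 7: DB = ⌊$90,084 × 125%/10⌋ = $11,260; SL = ⌊$68,684/4⌋ = $17,171 → take SL $17,171. Book value $72,913.
Year 8: DB = ⌊$72,913 × 125%/10⌋ = $9,114; SL = ⌊$51,513/3⌋ = $17,171 → take SL $17,171. Book value $55,742.
Accumulated through year 8 = $212,264 − $55,742 = $156,522.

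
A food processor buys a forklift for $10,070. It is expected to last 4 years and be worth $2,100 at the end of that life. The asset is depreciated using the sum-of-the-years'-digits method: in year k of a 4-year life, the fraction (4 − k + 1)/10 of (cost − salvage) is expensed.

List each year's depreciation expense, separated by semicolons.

$3,188; $2,391; $1,594; $797

Depreciable base = $10,070 − $2,100 = $7,970.
Sum of the years' digits = 4+3+2+1 = 10.
Year 1: $7,970 × 4/10 = $3,188. Book value $6,882.
Year 2: $7,970 × 3/10 = $2,391. Book value $4,491.
Year 3: $7,970 × 2/10 = $1,594. Book value $2,897.
Year 4: $7,970 × 1/10 = $797. Book value $2,100.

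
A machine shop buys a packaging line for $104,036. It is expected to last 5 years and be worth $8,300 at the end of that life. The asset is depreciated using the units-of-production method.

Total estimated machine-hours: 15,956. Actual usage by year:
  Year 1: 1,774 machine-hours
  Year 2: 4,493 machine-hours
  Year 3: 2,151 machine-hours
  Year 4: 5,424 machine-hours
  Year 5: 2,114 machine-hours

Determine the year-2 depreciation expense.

$26,958

Depreciable base = $104,036 − $8,300 = $95,736.
Rate = $95,736 / 15,956 machine-hours = $6 per machine-hour.
Year 1: 1,774 × $6 = $10,644. Book value $93,392.
Year 2: 4,493 × $6 = $26,958. Book value $66,434.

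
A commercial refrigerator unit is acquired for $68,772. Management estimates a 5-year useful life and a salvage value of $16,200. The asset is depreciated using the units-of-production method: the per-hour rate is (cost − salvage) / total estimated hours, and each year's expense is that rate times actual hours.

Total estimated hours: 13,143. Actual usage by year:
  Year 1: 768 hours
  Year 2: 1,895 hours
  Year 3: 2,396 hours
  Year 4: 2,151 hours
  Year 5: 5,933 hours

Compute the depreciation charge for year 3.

Depreciable base = $68,772 − $16,200 = $52,572.
Rate = $52,572 / 13,143 hours = $4 per hour.
Year 1: 768 × $4 = $3,072. Book value $65,700.
Year 2: 1,895 × $4 = $7,580. Book value $58,120.
Year 3: 2,396 × $4 = $9,584. Book value $48,536.

$9,584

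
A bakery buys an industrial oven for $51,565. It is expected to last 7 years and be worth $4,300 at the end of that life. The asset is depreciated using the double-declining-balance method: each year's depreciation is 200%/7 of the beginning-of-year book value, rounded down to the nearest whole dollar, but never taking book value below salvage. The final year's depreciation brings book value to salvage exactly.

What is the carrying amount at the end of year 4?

Depreciable base = $51,565 − $4,300 = $47,265.
Year 1: ⌊$51,565 × 200%/7⌋ = $14,732. Book value $36,833.
Year 2: ⌊$36,833 × 200%/7⌋ = $10,523. Book value $26,310.
Year 3: ⌊$26,310 × 200%/7⌋ = $7,517. Book value $18,793.
Year 4: ⌊$18,793 × 200%/7⌋ = $5,369. Book value $13,424.

$13,424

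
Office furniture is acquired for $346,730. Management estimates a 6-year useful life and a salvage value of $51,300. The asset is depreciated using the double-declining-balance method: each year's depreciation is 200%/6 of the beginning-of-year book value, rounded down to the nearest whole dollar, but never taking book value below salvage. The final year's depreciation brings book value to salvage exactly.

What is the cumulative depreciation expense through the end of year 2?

Depreciable base = $346,730 − $51,300 = $295,430.
Year 1: ⌊$346,730 × 200%/6⌋ = $115,576. Book value $231,154.
Year 2: ⌊$231,154 × 200%/6⌋ = $77,051. Book value $154,103.
Accumulated through year 2 = $346,730 − $154,103 = $192,627.

$192,627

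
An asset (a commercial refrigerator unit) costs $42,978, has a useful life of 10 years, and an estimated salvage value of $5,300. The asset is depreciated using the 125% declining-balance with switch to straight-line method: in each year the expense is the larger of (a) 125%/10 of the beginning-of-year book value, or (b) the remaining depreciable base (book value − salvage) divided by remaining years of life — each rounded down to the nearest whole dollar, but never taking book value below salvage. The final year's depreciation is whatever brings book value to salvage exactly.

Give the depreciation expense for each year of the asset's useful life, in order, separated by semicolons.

Depreciable base = $42,978 − $5,300 = $37,678.
Year 1: DB = ⌊$42,978 × 125%/10⌋ = $5,372; SL = ⌊$37,678/10⌋ = $3,767 → take DB $5,372. Book value $37,606.
Year 2: DB = ⌊$37,606 × 125%/10⌋ = $4,700; SL = ⌊$32,306/9⌋ = $3,589 → take DB $4,700. Book value $32,906.
Year 3: DB = ⌊$32,906 × 125%/10⌋ = $4,113; SL = ⌊$27,606/8⌋ = $3,450 → take DB $4,113. Book value $28,793.
Year 4: DB = ⌊$28,793 × 125%/10⌋ = $3,599; SL = ⌊$23,493/7⌋ = $3,356 → take DB $3,599. Book value $25,194.
Year 5: DB = ⌊$25,194 × 125%/10⌋ = $3,149; SL = ⌊$19,894/6⌋ = $3,315 → take SL $3,315. Book value $21,879.
Year 6: DB = ⌊$21,879 × 125%/10⌋ = $2,734; SL = ⌊$16,579/5⌋ = $3,315 → take SL $3,315. Book value $18,564.
Year 7: DB = ⌊$18,564 × 125%/10⌋ = $2,320; SL = ⌊$13,264/4⌋ = $3,316 → take SL $3,316. Book value $15,248.
Year 8: DB = ⌊$15,248 × 125%/10⌋ = $1,906; SL = ⌊$9,948/3⌋ = $3,316 → take SL $3,316. Book value $11,932.
Year 9: DB = ⌊$11,932 × 125%/10⌋ = $1,491; SL = ⌊$6,632/2⌋ = $3,316 → take SL $3,316. Book value $8,616.
Year 10 (final): $8,616 − $5,300 = $3,316. Book value $5,300.

$5,372; $4,700; $4,113; $3,599; $3,315; $3,315; $3,316; $3,316; $3,316; $3,316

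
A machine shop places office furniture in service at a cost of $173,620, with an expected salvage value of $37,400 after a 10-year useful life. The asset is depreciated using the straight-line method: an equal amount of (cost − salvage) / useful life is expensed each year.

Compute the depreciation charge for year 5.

$13,622

Depreciable base = $173,620 − $37,400 = $136,220.
Annual expense = $136,220 / 10 = $13,622.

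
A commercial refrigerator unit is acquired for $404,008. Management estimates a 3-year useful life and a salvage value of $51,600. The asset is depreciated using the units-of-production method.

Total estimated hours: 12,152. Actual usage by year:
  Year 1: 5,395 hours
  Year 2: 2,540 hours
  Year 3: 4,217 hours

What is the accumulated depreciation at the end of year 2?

Depreciable base = $404,008 − $51,600 = $352,408.
Rate = $352,408 / 12,152 hours = $29 per hour.
Year 1: 5,395 × $29 = $156,455. Book value $247,553.
Year 2: 2,540 × $29 = $73,660. Book value $173,893.
Accumulated through year 2 = $404,008 − $173,893 = $230,115.

$230,115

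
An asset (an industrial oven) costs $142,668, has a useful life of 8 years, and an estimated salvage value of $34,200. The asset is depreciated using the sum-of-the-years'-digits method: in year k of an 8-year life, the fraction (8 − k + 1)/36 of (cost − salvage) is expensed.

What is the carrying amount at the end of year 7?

$37,213

Depreciable base = $142,668 − $34,200 = $108,468.
Sum of the years' digits = 8+7+6+5+4+3+2+1 = 36.
Year 1: $108,468 × 8/36 = $24,104. Book value $118,564.
Year 2: $108,468 × 7/36 = $21,091. Book value $97,473.
Year 3: $108,468 × 6/36 = $18,078. Book value $79,395.
Year 4: $108,468 × 5/36 = $15,065. Book value $64,330.
Year 5: $108,468 × 4/36 = $12,052. Book value $52,278.
Year 6: $108,468 × 3/36 = $9,039. Book value $43,239.
Year 7: $108,468 × 2/36 = $6,026. Book value $37,213.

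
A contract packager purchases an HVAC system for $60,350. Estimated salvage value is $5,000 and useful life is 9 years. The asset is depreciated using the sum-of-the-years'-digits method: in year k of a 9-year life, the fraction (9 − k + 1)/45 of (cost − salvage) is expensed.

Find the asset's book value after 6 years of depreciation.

$12,380

Depreciable base = $60,350 − $5,000 = $55,350.
Sum of the years' digits = 9+8+7+6+5+4+3+2+1 = 45.
Year 1: $55,350 × 9/45 = $11,070. Book value $49,280.
Year 2: $55,350 × 8/45 = $9,840. Book value $39,440.
Year 3: $55,350 × 7/45 = $8,610. Book value $30,830.
Year 4: $55,350 × 6/45 = $7,380. Book value $23,450.
Year 5: $55,350 × 5/45 = $6,150. Book value $17,300.
Year 6: $55,350 × 4/45 = $4,920. Book value $12,380.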